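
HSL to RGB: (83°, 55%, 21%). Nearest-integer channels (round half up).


H=83°, S=0.55, L=0.21
C = (1-|2L-1|)×S = (1-|-0.58|)×0.55 = 0.231
H' = H/60 = 83/60 ≈ 1.3833; X = C×(1-|H' mod 2 - 1|) = 0.14245
m = L - C/2 = 0.21 - 0.1155 = 0.0945
Sector ⌊H'⌋ = 1 → (R',G',B') = (0.14245, 0.231, 0.0)
RGB = ((R'+m)×255, (G'+m)×255, (B'+m)×255) = (60.42225, 83.0025, 24.0975)
Round half up → RGB(60, 83, 24)


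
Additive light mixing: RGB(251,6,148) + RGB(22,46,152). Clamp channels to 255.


Additive: each channel = min(255, C₁+C₂)
R: 251+22 = 273 → 255
G: 6+46 = 52 → 52
B: 148+152 = 300 → 255
= RGB(255, 52, 255)


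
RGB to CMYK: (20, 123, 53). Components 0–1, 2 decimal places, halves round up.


R'=20/255≈0.0784, G'=123/255≈0.4824, B'=53/255≈0.2078
K = 1 - max(R',G',B') = 1 - 123/255 = 132/255 = 0.51764… → 0.52
(1-R'-K)/(1-K) simplifies to (max-R)/max with max = 123:
C = (123-20)/123 = 103/123 = 0.83739… → 0.84
M = (123-123)/123 = 0/123 = 0 → 0.00
Y = (123-53)/123 = 70/123 = 0.56910… → 0.57
= CMYK(0.84, 0.00, 0.57, 0.52)


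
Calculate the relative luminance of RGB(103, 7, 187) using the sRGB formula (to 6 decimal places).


Linearize each channel (sRGB transfer function): c = v/255; c_lin = c/12.92 if c ≤ 0.04045, else ((c+0.055)/1.055)^2.4
  R: 103/255 ≈ 0.403922 > 0.04045 → ((0.403922+0.055)/1.055)^2.4 ≈ 0.135633
  G: 7/255 ≈ 0.027451 ≤ 0.04045 → 0.027451/12.92 ≈ 0.002125
  B: 187/255 ≈ 0.733333 > 0.04045 → ((0.733333+0.055)/1.055)^2.4 ≈ 0.496933
R_lin = 0.135633, G_lin = 0.002125, B_lin = 0.496933
L = 0.2126×R + 0.7152×G + 0.0722×B
L = 0.2126×0.135633 + 0.7152×0.002125 + 0.0722×0.496933
L ≈ 0.066234


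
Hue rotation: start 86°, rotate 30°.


New hue = (H + rotation) mod 360
New hue = (86 + 30) mod 360
= 116 mod 360
= 116°


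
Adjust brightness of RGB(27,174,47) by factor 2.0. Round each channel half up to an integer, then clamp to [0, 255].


Multiply each channel by 2.0, round half up, clamp to [0, 255]
R: 27×2.0 = 54
G: 174×2.0 = 348 → clamp → 255
B: 47×2.0 = 94
= RGB(54, 255, 94)


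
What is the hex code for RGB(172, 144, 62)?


R = 172 → AC (hex)
G = 144 → 90 (hex)
B = 62 → 3E (hex)
Hex = #AC903E


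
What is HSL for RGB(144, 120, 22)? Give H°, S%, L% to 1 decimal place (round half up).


Normalize: R'=144/255≈0.5647, G'=120/255≈0.4706, B'=22/255≈0.0863
Max=144/255, Min=22/255, Δ=Max-Min=122/255
L = (Max+Min)/2 = (144+22)/510 = 166/510 = 0.32549… → L = 32.5%
L ≤ 0.5 → S = Δ/(Max+Min) = 122/(144+22) = 122/166 = 0.73493… → S = 73.5%
(the 1/255 factors cancel in S and H, so raw channel differences can be used)
Max is R' → H = 60 × (((G-B)/Δ) mod 6) = 60 × (((120-22)/122) mod 6)
  98/122 = 0.8032…
  H = 60 × 0.8032… = 48.196…° → H = 48.2°
= HSL(48.2°, 73.5%, 32.5%)


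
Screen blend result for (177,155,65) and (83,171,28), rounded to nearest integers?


Screen: C = 255 - (255-A)×(255-B)/255, rounded to nearest integer
R: 255 - (255-177)×(255-83)/255 = 255 - 13416/255 ≈ 255 - 52.612 = 202.388 → 202
G: 255 - (255-155)×(255-171)/255 = 255 - 8400/255 ≈ 255 - 32.941 = 222.059 → 222
B: 255 - (255-65)×(255-28)/255 = 255 - 43130/255 ≈ 255 - 169.137 = 85.863 → 86
= RGB(202, 222, 86)


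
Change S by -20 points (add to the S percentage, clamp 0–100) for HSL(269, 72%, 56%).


Original S = 72%
Adjustment = -20 percentage points
New S = 72 + (-20) = 52
Clamp to [0, 100] → 52
= HSL(269°, 52%, 56%)


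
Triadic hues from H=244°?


Triadic: equally spaced at 120° intervals
H1 = 244°
H2 = (244 + 120) mod 360 = 4°
H3 = (244 + 240) mod 360 = 124°
Triadic = 244°, 4°, 124°


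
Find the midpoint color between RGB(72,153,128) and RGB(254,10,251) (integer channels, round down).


Midpoint: each channel = ⌊(C₁+C₂)/2⌋
R: ⌊(72+254)/2⌋ = 163
G: ⌊(153+10)/2⌋ = 81
B: ⌊(128+251)/2⌋ = 189
= RGB(163, 81, 189)


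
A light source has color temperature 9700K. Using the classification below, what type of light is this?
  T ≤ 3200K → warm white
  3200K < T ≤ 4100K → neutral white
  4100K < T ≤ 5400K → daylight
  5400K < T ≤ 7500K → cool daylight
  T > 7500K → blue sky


Temperature: 9700K
9700K > 7500K → blue sky
Classification: blue sky


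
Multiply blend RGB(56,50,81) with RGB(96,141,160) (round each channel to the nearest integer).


Multiply: C = A×B/255, rounded to nearest integer
R: 56×96/255 = 5376/255 ≈ 21.082 → 21
G: 50×141/255 = 7050/255 ≈ 27.647 → 28
B: 81×160/255 = 12960/255 ≈ 50.824 → 51
= RGB(21, 28, 51)


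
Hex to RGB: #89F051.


89 → 137 (R)
F0 → 240 (G)
51 → 81 (B)
= RGB(137, 240, 81)


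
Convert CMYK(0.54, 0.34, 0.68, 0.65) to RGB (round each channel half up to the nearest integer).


R = 255 × (1-C) × (1-K) = 255 × 0.46 × 0.35 = 41.055 → 41
G = 255 × (1-M) × (1-K) = 255 × 0.66 × 0.35 = 58.905 → 59
B = 255 × (1-Y) × (1-K) = 255 × 0.32 × 0.35 = 28.56 → 29
= RGB(41, 59, 29)


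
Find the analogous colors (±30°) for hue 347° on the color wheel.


Base hue: 347°
Left analog: (347 - 30) mod 360 = 317°
Right analog: (347 + 30) mod 360 = 17°
Analogous hues = 317° and 17°


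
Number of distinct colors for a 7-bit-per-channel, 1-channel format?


Total bits = 7 bits/channel × 1 channels = 7 bits
Distinct colors = 2^7
= 128 colors


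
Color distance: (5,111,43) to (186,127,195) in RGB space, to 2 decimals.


d = √[(R₁-R₂)² + (G₁-G₂)² + (B₁-B₂)²]
d = √[(5-186)² + (111-127)² + (43-195)²]
d = √[32761 + 256 + 23104]
d = √56121
d ≈ 236.90


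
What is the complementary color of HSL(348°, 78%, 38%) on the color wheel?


Complement = opposite side of color wheel = hue + 180°
H' = (348 + 180) mod 360 = 168°
S and L unchanged.
= HSL(168°, 78%, 38%)


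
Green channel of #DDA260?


Color: #DDA260
R = DD = 221
G = A2 = 162
B = 60 = 96
Green = 162


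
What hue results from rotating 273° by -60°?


New hue = (H + rotation) mod 360
New hue = (273 -60) mod 360
= 213 mod 360
= 213°


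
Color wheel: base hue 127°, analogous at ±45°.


Base hue: 127°
Left analog: (127 - 45) mod 360 = 82°
Right analog: (127 + 45) mod 360 = 172°
Analogous hues = 82° and 172°


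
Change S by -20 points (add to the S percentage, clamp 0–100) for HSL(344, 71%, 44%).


Original S = 71%
Adjustment = -20 percentage points
New S = 71 + (-20) = 51
Clamp to [0, 100] → 51
= HSL(344°, 51%, 44%)


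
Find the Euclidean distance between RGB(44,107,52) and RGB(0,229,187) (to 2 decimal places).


d = √[(R₁-R₂)² + (G₁-G₂)² + (B₁-B₂)²]
d = √[(44-0)² + (107-229)² + (52-187)²]
d = √[1936 + 14884 + 18225]
d = √35045
d ≈ 187.20


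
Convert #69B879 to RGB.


69 → 105 (R)
B8 → 184 (G)
79 → 121 (B)
= RGB(105, 184, 121)


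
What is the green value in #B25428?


Color: #B25428
R = B2 = 178
G = 54 = 84
B = 28 = 40
Green = 84


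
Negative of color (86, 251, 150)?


Invert: (255-R, 255-G, 255-B)
R: 255-86 = 169
G: 255-251 = 4
B: 255-150 = 105
= RGB(169, 4, 105)


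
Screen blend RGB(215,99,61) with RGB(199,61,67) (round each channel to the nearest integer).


Screen: C = 255 - (255-A)×(255-B)/255, rounded to nearest integer
R: 255 - (255-215)×(255-199)/255 = 255 - 2240/255 ≈ 255 - 8.784 = 246.216 → 246
G: 255 - (255-99)×(255-61)/255 = 255 - 30264/255 ≈ 255 - 118.682 = 136.318 → 136
B: 255 - (255-61)×(255-67)/255 = 255 - 36472/255 ≈ 255 - 143.027 = 111.973 → 112
= RGB(246, 136, 112)


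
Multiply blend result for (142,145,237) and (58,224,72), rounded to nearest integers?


Multiply: C = A×B/255, rounded to nearest integer
R: 142×58/255 = 8236/255 ≈ 32.298 → 32
G: 145×224/255 = 32480/255 ≈ 127.373 → 127
B: 237×72/255 = 17064/255 ≈ 66.918 → 67
= RGB(32, 127, 67)


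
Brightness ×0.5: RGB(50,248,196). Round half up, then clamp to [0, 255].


Multiply each channel by 0.5, round half up, clamp to [0, 255]
R: 50×0.5 = 25
G: 248×0.5 = 124
B: 196×0.5 = 98
= RGB(25, 124, 98)


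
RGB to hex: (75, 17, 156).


R = 75 → 4B (hex)
G = 17 → 11 (hex)
B = 156 → 9C (hex)
Hex = #4B119C


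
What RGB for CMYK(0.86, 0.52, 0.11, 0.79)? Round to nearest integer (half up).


R = 255 × (1-C) × (1-K) = 255 × 0.14 × 0.21 = 7.497 → 7
G = 255 × (1-M) × (1-K) = 255 × 0.48 × 0.21 = 25.704 → 26
B = 255 × (1-Y) × (1-K) = 255 × 0.89 × 0.21 = 47.6595 → 48
= RGB(7, 26, 48)


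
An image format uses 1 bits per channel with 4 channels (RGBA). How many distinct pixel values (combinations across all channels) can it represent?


Total bits = 1 bits/channel × 4 channels = 4 bits
Distinct pixel values = 2^4
= 16 pixel values


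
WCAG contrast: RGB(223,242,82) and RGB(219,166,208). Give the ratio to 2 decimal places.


Linearize each sRGB channel c=v/255: c/12.92 if c ≤ 0.04045 else ((c+0.055)/1.055)^2.4
L = 0.2126×R_lin + 0.7152×G_lin + 0.0722×B_lin
Color 1 (223,242,82):
  R=223: 223/255≈0.8745 > 0.04045 → ((0.8745+0.055)/1.055)^2.4 ≈ 0.73791
  G=242: 242/255≈0.9490 > 0.04045 → ((0.9490+0.055)/1.055)^2.4 ≈ 0.88792
  B=82: 82/255≈0.3216 > 0.04045 → ((0.3216+0.055)/1.055)^2.4 ≈ 0.08438
  L1 = 0.2126×0.73791 + 0.7152×0.88792 + 0.0722×0.08438 ≈ 0.79801
Color 2 (219,166,208):
  R=219: 219/255≈0.8588 > 0.04045 → ((0.8588+0.055)/1.055)^2.4 ≈ 0.70838
  G=166: 166/255≈0.6510 > 0.04045 → ((0.6510+0.055)/1.055)^2.4 ≈ 0.38133
  B=208: 208/255≈0.8157 > 0.04045 → ((0.8157+0.055)/1.055)^2.4 ≈ 0.63076
  L2 = 0.2126×0.70838 + 0.7152×0.38133 + 0.0722×0.63076 ≈ 0.46887
Lighter = 0.79801, Darker = 0.46887
Ratio = (L_lighter + 0.05) / (L_darker + 0.05)
Ratio = (0.79801 + 0.05) / (0.46887 + 0.05) = 0.84801 / 0.51887 ≈ 1.6344
Ratio ≈ 1.63:1


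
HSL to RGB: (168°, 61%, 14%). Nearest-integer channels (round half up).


H=168°, S=0.61, L=0.14
C = (1-|2L-1|)×S = (1-|-0.72|)×0.61 = 0.1708
H' = H/60 = 168/60 ≈ 2.8000; X = C×(1-|H' mod 2 - 1|) = 0.13664
m = L - C/2 = 0.14 - 0.0854 = 0.0546
Sector ⌊H'⌋ = 2 → (R',G',B') = (0.0, 0.1708, 0.13664)
RGB = ((R'+m)×255, (G'+m)×255, (B'+m)×255) = (13.923, 57.477, 48.7662)
Round half up → RGB(14, 57, 49)


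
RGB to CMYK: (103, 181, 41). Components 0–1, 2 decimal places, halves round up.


R'=103/255≈0.4039, G'=181/255≈0.7098, B'=41/255≈0.1608
K = 1 - max(R',G',B') = 1 - 181/255 = 74/255 = 0.29019… → 0.29
(1-R'-K)/(1-K) simplifies to (max-R)/max with max = 181:
C = (181-103)/181 = 78/181 = 0.43093… → 0.43
M = (181-181)/181 = 0/181 = 0 → 0.00
Y = (181-41)/181 = 140/181 = 0.77348… → 0.77
= CMYK(0.43, 0.00, 0.77, 0.29)


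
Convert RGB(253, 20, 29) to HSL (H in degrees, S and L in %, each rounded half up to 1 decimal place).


Normalize: R'=253/255≈0.9922, G'=20/255≈0.0784, B'=29/255≈0.1137
Max=253/255, Min=20/255, Δ=Max-Min=233/255
L = (Max+Min)/2 = (253+20)/510 = 273/510 = 0.53529… → L = 53.5%
L > 0.5 → S = Δ/(2-Max-Min) = 233/(510-253-20) = 233/237 = 0.98312… → S = 98.3%
(the 1/255 factors cancel in S and H, so raw channel differences can be used)
Max is R' → H = 60 × (((G-B)/Δ) mod 6) = 60 × (((20-29)/233) mod 6)
  (-9)/233 = -0.0386…; negative, so add 6 → 5.9613…
  H = 60 × 5.9613… = 357.682…° → H = 357.7°
= HSL(357.7°, 98.3%, 53.5%)


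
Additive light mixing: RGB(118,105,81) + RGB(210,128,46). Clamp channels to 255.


Additive: each channel = min(255, C₁+C₂)
R: 118+210 = 328 → 255
G: 105+128 = 233 → 233
B: 81+46 = 127 → 127
= RGB(255, 233, 127)


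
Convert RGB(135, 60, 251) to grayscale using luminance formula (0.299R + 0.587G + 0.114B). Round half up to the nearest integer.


Gray = 0.299×R + 0.587×G + 0.114×B
Gray = 0.299×135 + 0.587×60 + 0.114×251
Gray = 40.365 + 35.220 + 28.614
Gray = 104.199 → round half up → 104
Gray = 104


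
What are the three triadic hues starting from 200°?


Triadic: equally spaced at 120° intervals
H1 = 200°
H2 = (200 + 120) mod 360 = 320°
H3 = (200 + 240) mod 360 = 80°
Triadic = 200°, 320°, 80°


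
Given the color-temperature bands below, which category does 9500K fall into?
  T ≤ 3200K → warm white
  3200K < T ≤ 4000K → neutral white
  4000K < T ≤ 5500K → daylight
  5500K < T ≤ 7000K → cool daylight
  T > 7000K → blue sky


Temperature: 9500K
9500K > 7000K → blue sky
Classification: blue sky


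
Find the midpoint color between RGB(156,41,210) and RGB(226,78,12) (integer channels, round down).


Midpoint: each channel = ⌊(C₁+C₂)/2⌋
R: ⌊(156+226)/2⌋ = 191
G: ⌊(41+78)/2⌋ = 59
B: ⌊(210+12)/2⌋ = 111
= RGB(191, 59, 111)


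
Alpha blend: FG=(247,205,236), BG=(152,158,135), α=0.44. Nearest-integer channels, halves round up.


C = α×F + (1-α)×B, with 1-α = 0.56
R: 0.44×247 + 0.56×152 = 108.68 + 85.12 = 193.80 → 194
G: 0.44×205 + 0.56×158 = 90.20 + 88.48 = 178.68 → 179
B: 0.44×236 + 0.56×135 = 103.84 + 75.60 = 179.44 → 179
= RGB(194, 179, 179)


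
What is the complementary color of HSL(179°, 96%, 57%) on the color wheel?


Complement = opposite side of color wheel = hue + 180°
H' = (179 + 180) mod 360 = 359°
S and L unchanged.
= HSL(359°, 96%, 57%)


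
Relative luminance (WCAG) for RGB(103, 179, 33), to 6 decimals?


Linearize each channel (sRGB transfer function): c = v/255; c_lin = c/12.92 if c ≤ 0.04045, else ((c+0.055)/1.055)^2.4
  R: 103/255 ≈ 0.403922 > 0.04045 → ((0.403922+0.055)/1.055)^2.4 ≈ 0.135633
  G: 179/255 ≈ 0.701961 > 0.04045 → ((0.701961+0.055)/1.055)^2.4 ≈ 0.450786
  B: 33/255 ≈ 0.129412 > 0.04045 → ((0.129412+0.055)/1.055)^2.4 ≈ 0.015209
R_lin = 0.135633, G_lin = 0.450786, B_lin = 0.015209
L = 0.2126×R + 0.7152×G + 0.0722×B
L = 0.2126×0.135633 + 0.7152×0.450786 + 0.0722×0.015209
L ≈ 0.352336


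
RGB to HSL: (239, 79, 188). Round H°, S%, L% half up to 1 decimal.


Normalize: R'=239/255≈0.9373, G'=79/255≈0.3098, B'=188/255≈0.7373
Max=239/255, Min=79/255, Δ=Max-Min=160/255
L = (Max+Min)/2 = (239+79)/510 = 318/510 = 0.62352… → L = 62.4%
L > 0.5 → S = Δ/(2-Max-Min) = 160/(510-239-79) = 160/192 = 0.83333… → S = 83.3%
(the 1/255 factors cancel in S and H, so raw channel differences can be used)
Max is R' → H = 60 × (((G-B)/Δ) mod 6) = 60 × (((79-188)/160) mod 6)
  (-109)/160 = -0.6812…; negative, so add 6 → 5.3187…
  H = 60 × 5.3187… = 319.125° → H = 319.1°
= HSL(319.1°, 83.3%, 62.4%)


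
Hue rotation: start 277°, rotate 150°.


New hue = (H + rotation) mod 360
New hue = (277 + 150) mod 360
= 427 mod 360
= 67°


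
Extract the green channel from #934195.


Color: #934195
R = 93 = 147
G = 41 = 65
B = 95 = 149
Green = 65


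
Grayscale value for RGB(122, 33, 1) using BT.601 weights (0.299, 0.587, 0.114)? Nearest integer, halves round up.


Gray = 0.299×R + 0.587×G + 0.114×B
Gray = 0.299×122 + 0.587×33 + 0.114×1
Gray = 36.478 + 19.371 + 0.114
Gray = 55.963 → round half up → 56
Gray = 56


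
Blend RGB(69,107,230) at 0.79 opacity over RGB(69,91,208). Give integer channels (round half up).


C = α×F + (1-α)×B, with 1-α = 0.21
R: 0.79×69 + 0.21×69 = 54.51 + 14.49 = 69.00 → 69
G: 0.79×107 + 0.21×91 = 84.53 + 19.11 = 103.64 → 104
B: 0.79×230 + 0.21×208 = 181.70 + 43.68 = 225.38 → 225
= RGB(69, 104, 225)


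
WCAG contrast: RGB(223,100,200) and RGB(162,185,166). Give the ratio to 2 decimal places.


Linearize each sRGB channel c=v/255: c/12.92 if c ≤ 0.04045 else ((c+0.055)/1.055)^2.4
L = 0.2126×R_lin + 0.7152×G_lin + 0.0722×B_lin
Color 1 (223,100,200):
  R=223: 223/255≈0.8745 > 0.04045 → ((0.8745+0.055)/1.055)^2.4 ≈ 0.73791
  G=100: 100/255≈0.3922 > 0.04045 → ((0.3922+0.055)/1.055)^2.4 ≈ 0.12744
  B=200: 200/255≈0.7843 > 0.04045 → ((0.7843+0.055)/1.055)^2.4 ≈ 0.57758
  L1 = 0.2126×0.73791 + 0.7152×0.12744 + 0.0722×0.57758 ≈ 0.28972
Color 2 (162,185,166):
  R=162: 162/255≈0.6353 > 0.04045 → ((0.6353+0.055)/1.055)^2.4 ≈ 0.36131
  G=185: 185/255≈0.7255 > 0.04045 → ((0.7255+0.055)/1.055)^2.4 ≈ 0.48515
  B=166: 166/255≈0.6510 > 0.04045 → ((0.6510+0.055)/1.055)^2.4 ≈ 0.38133
  L2 = 0.2126×0.36131 + 0.7152×0.48515 + 0.0722×0.38133 ≈ 0.45132
Lighter = 0.45132, Darker = 0.28972
Ratio = (L_lighter + 0.05) / (L_darker + 0.05)
Ratio = (0.45132 + 0.05) / (0.28972 + 0.05) = 0.50132 / 0.33972 ≈ 1.4757
Ratio ≈ 1.48:1


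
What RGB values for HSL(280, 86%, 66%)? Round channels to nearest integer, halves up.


H=280°, S=0.86, L=0.66
C = (1-|2L-1|)×S = (1-|0.32|)×0.86 = 0.5848
H' = H/60 = 280/60 ≈ 4.6667; X = C×(1-|H' mod 2 - 1|) ≈ 0.3899
m = L - C/2 = 0.66 - 0.2924 = 0.3676
Sector ⌊H'⌋ = 4 → (R',G',B') = (≈0.3899, 0.0, 0.5848)
RGB = ((R'+m)×255, (G'+m)×255, (B'+m)×255) = (193.154, 93.738, 242.862)
Round half up → RGB(193, 94, 243)


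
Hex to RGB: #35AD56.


35 → 53 (R)
AD → 173 (G)
56 → 86 (B)
= RGB(53, 173, 86)


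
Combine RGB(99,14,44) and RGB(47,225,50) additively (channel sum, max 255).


Additive: each channel = min(255, C₁+C₂)
R: 99+47 = 146 → 146
G: 14+225 = 239 → 239
B: 44+50 = 94 → 94
= RGB(146, 239, 94)


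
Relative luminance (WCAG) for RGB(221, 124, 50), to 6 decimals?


Linearize each channel (sRGB transfer function): c = v/255; c_lin = c/12.92 if c ≤ 0.04045, else ((c+0.055)/1.055)^2.4
  R: 221/255 ≈ 0.866667 > 0.04045 → ((0.866667+0.055)/1.055)^2.4 ≈ 0.723055
  G: 124/255 ≈ 0.486275 > 0.04045 → ((0.486275+0.055)/1.055)^2.4 ≈ 0.201556
  B: 50/255 ≈ 0.196078 > 0.04045 → ((0.196078+0.055)/1.055)^2.4 ≈ 0.031896
R_lin = 0.723055, G_lin = 0.201556, B_lin = 0.031896
L = 0.2126×R + 0.7152×G + 0.0722×B
L = 0.2126×0.723055 + 0.7152×0.201556 + 0.0722×0.031896
L ≈ 0.300177


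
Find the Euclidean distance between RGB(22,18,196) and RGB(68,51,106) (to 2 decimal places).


d = √[(R₁-R₂)² + (G₁-G₂)² + (B₁-B₂)²]
d = √[(22-68)² + (18-51)² + (196-106)²]
d = √[2116 + 1089 + 8100]
d = √11305
d ≈ 106.32


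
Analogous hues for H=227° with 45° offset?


Base hue: 227°
Left analog: (227 - 45) mod 360 = 182°
Right analog: (227 + 45) mod 360 = 272°
Analogous hues = 182° and 272°


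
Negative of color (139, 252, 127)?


Invert: (255-R, 255-G, 255-B)
R: 255-139 = 116
G: 255-252 = 3
B: 255-127 = 128
= RGB(116, 3, 128)


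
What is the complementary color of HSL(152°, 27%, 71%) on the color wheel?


Complement = opposite side of color wheel = hue + 180°
H' = (152 + 180) mod 360 = 332°
S and L unchanged.
= HSL(332°, 27%, 71%)


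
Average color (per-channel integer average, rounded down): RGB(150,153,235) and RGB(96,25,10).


Midpoint: each channel = ⌊(C₁+C₂)/2⌋
R: ⌊(150+96)/2⌋ = 123
G: ⌊(153+25)/2⌋ = 89
B: ⌊(235+10)/2⌋ = 122
= RGB(123, 89, 122)


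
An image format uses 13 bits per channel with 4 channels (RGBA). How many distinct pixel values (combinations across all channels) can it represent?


Total bits = 13 bits/channel × 4 channels = 52 bits
Distinct pixel values = 2^52
= 4,503,599,627,370,496 pixel values


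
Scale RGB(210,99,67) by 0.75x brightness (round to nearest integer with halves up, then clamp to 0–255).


Multiply each channel by 0.75, round half up, clamp to [0, 255]
R: 210×0.75 = 157.5 → round → 158
G: 99×0.75 = 74.25 → round → 74
B: 67×0.75 = 50.25 → round → 50
= RGB(158, 74, 50)


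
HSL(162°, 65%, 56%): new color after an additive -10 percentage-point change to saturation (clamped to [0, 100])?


Original S = 65%
Adjustment = -10 percentage points
New S = 65 + (-10) = 55
Clamp to [0, 100] → 55
= HSL(162°, 55%, 56%)


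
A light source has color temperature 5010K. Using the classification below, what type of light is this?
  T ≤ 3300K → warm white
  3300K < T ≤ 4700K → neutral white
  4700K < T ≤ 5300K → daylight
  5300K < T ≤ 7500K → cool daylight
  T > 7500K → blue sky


Temperature: 5010K
4700K < 5010K ≤ 5300K → daylight
Classification: daylight


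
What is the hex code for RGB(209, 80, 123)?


R = 209 → D1 (hex)
G = 80 → 50 (hex)
B = 123 → 7B (hex)
Hex = #D1507B


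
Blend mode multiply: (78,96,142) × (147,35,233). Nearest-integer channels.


Multiply: C = A×B/255, rounded to nearest integer
R: 78×147/255 = 11466/255 ≈ 44.965 → 45
G: 96×35/255 = 3360/255 ≈ 13.176 → 13
B: 142×233/255 = 33086/255 ≈ 129.749 → 130
= RGB(45, 13, 130)


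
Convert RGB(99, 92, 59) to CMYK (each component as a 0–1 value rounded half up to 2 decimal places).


R'=99/255≈0.3882, G'=92/255≈0.3608, B'=59/255≈0.2314
K = 1 - max(R',G',B') = 1 - 99/255 = 156/255 = 0.61176… → 0.61
(1-R'-K)/(1-K) simplifies to (max-R)/max with max = 99:
C = (99-99)/99 = 0/99 = 0 → 0.00
M = (99-92)/99 = 7/99 = 0.07070… → 0.07
Y = (99-59)/99 = 40/99 = 0.40404… → 0.40
= CMYK(0.00, 0.07, 0.40, 0.61)


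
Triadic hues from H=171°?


Triadic: equally spaced at 120° intervals
H1 = 171°
H2 = (171 + 120) mod 360 = 291°
H3 = (171 + 240) mod 360 = 51°
Triadic = 171°, 291°, 51°


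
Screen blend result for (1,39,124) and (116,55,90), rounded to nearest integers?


Screen: C = 255 - (255-A)×(255-B)/255, rounded to nearest integer
R: 255 - (255-1)×(255-116)/255 = 255 - 35306/255 ≈ 255 - 138.455 = 116.545 → 117
G: 255 - (255-39)×(255-55)/255 = 255 - 43200/255 ≈ 255 - 169.412 = 85.588 → 86
B: 255 - (255-124)×(255-90)/255 = 255 - 21615/255 ≈ 255 - 84.765 = 170.235 → 170
= RGB(117, 86, 170)


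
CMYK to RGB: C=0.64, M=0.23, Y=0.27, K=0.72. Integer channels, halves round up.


R = 255 × (1-C) × (1-K) = 255 × 0.36 × 0.28 = 25.704 → 26
G = 255 × (1-M) × (1-K) = 255 × 0.77 × 0.28 = 54.978 → 55
B = 255 × (1-Y) × (1-K) = 255 × 0.73 × 0.28 = 52.122 → 52
= RGB(26, 55, 52)


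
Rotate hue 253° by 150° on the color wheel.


New hue = (H + rotation) mod 360
New hue = (253 + 150) mod 360
= 403 mod 360
= 43°


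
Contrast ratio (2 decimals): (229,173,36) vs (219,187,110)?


Linearize each sRGB channel c=v/255: c/12.92 if c ≤ 0.04045 else ((c+0.055)/1.055)^2.4
L = 0.2126×R_lin + 0.7152×G_lin + 0.0722×B_lin
Color 1 (229,173,36):
  R=229: 229/255≈0.8980 > 0.04045 → ((0.8980+0.055)/1.055)^2.4 ≈ 0.78354
  G=173: 173/255≈0.6784 > 0.04045 → ((0.6784+0.055)/1.055)^2.4 ≈ 0.41789
  B=36: 36/255≈0.1412 > 0.04045 → ((0.1412+0.055)/1.055)^2.4 ≈ 0.01764
  L1 = 0.2126×0.78354 + 0.7152×0.41789 + 0.0722×0.01764 ≈ 0.46673
Color 2 (219,187,110):
  R=219: 219/255≈0.8588 > 0.04045 → ((0.8588+0.055)/1.055)^2.4 ≈ 0.70838
  G=187: 187/255≈0.7333 > 0.04045 → ((0.7333+0.055)/1.055)^2.4 ≈ 0.49693
  B=110: 110/255≈0.4314 > 0.04045 → ((0.4314+0.055)/1.055)^2.4 ≈ 0.15593
  L2 = 0.2126×0.70838 + 0.7152×0.49693 + 0.0722×0.15593 ≈ 0.51727
Lighter = 0.51727, Darker = 0.46673
Ratio = (L_lighter + 0.05) / (L_darker + 0.05)
Ratio = (0.51727 + 0.05) / (0.46673 + 0.05) = 0.56727 / 0.51673 ≈ 1.0978
Ratio ≈ 1.10:1


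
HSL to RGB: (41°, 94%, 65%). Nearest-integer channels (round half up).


H=41°, S=0.94, L=0.65
C = (1-|2L-1|)×S = (1-|0.30|)×0.94 = 0.658
H' = H/60 = 41/60 ≈ 0.6833; X = C×(1-|H' mod 2 - 1|) ≈ 0.4496
m = L - C/2 = 0.65 - 0.329 = 0.321
Sector ⌊H'⌋ = 0 → (R',G',B') = (0.658, ≈0.4496, 0.0)
RGB = ((R'+m)×255, (G'+m)×255, (B'+m)×255) = (249.645, 196.5115, 81.855)
Round half up → RGB(250, 197, 82)


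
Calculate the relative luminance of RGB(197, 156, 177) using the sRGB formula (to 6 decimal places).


Linearize each channel (sRGB transfer function): c = v/255; c_lin = c/12.92 if c ≤ 0.04045, else ((c+0.055)/1.055)^2.4
  R: 197/255 ≈ 0.772549 > 0.04045 → ((0.772549+0.055)/1.055)^2.4 ≈ 0.558340
  G: 156/255 ≈ 0.611765 > 0.04045 → ((0.611765+0.055)/1.055)^2.4 ≈ 0.332452
  B: 177/255 ≈ 0.694118 > 0.04045 → ((0.694118+0.055)/1.055)^2.4 ≈ 0.439657
R_lin = 0.558340, G_lin = 0.332452, B_lin = 0.439657
L = 0.2126×R + 0.7152×G + 0.0722×B
L = 0.2126×0.558340 + 0.7152×0.332452 + 0.0722×0.439657
L ≈ 0.388216


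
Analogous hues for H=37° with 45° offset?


Base hue: 37°
Left analog: (37 - 45) mod 360 = 352°
Right analog: (37 + 45) mod 360 = 82°
Analogous hues = 352° and 82°


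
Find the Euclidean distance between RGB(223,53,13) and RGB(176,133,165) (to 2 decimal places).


d = √[(R₁-R₂)² + (G₁-G₂)² + (B₁-B₂)²]
d = √[(223-176)² + (53-133)² + (13-165)²]
d = √[2209 + 6400 + 23104]
d = √31713
d ≈ 178.08


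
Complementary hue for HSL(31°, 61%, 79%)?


Complement = opposite side of color wheel = hue + 180°
H' = (31 + 180) mod 360 = 211°
S and L unchanged.
= HSL(211°, 61%, 79%)


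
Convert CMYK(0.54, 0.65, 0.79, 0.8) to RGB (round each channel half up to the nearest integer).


R = 255 × (1-C) × (1-K) = 255 × 0.46 × 0.20 = 23.46 → 23
G = 255 × (1-M) × (1-K) = 255 × 0.35 × 0.20 = 17.85 → 18
B = 255 × (1-Y) × (1-K) = 255 × 0.21 × 0.20 = 10.71 → 11
= RGB(23, 18, 11)


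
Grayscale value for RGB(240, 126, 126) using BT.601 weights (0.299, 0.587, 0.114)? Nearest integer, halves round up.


Gray = 0.299×R + 0.587×G + 0.114×B
Gray = 0.299×240 + 0.587×126 + 0.114×126
Gray = 71.760 + 73.962 + 14.364
Gray = 160.086 → round half up → 160
Gray = 160


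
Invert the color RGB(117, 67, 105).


Invert: (255-R, 255-G, 255-B)
R: 255-117 = 138
G: 255-67 = 188
B: 255-105 = 150
= RGB(138, 188, 150)


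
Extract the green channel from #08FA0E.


Color: #08FA0E
R = 08 = 8
G = FA = 250
B = 0E = 14
Green = 250


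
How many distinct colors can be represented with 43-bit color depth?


Colors = 2^bits = 2^43
= 8,796,093,022,208 colors


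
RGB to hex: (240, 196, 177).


R = 240 → F0 (hex)
G = 196 → C4 (hex)
B = 177 → B1 (hex)
Hex = #F0C4B1


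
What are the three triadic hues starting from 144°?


Triadic: equally spaced at 120° intervals
H1 = 144°
H2 = (144 + 120) mod 360 = 264°
H3 = (144 + 240) mod 360 = 24°
Triadic = 144°, 264°, 24°


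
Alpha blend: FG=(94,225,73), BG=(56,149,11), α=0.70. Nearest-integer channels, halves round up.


C = α×F + (1-α)×B, with 1-α = 0.30
R: 0.70×94 + 0.30×56 = 65.80 + 16.80 = 82.60 → 83
G: 0.70×225 + 0.30×149 = 157.50 + 44.70 = 202.20 → 202
B: 0.70×73 + 0.30×11 = 51.10 + 3.30 = 54.40 → 54
= RGB(83, 202, 54)


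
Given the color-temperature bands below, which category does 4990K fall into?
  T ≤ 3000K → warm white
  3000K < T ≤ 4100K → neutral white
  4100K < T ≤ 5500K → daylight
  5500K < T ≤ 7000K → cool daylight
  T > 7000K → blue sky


Temperature: 4990K
4100K < 4990K ≤ 5500K → daylight
Classification: daylight


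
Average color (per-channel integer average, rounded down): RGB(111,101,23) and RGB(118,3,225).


Midpoint: each channel = ⌊(C₁+C₂)/2⌋
R: ⌊(111+118)/2⌋ = 114
G: ⌊(101+3)/2⌋ = 52
B: ⌊(23+225)/2⌋ = 124
= RGB(114, 52, 124)


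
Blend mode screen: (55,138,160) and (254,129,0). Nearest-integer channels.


Screen: C = 255 - (255-A)×(255-B)/255, rounded to nearest integer
R: 255 - (255-55)×(255-254)/255 = 255 - 200/255 ≈ 255 - 0.784 = 254.216 → 254
G: 255 - (255-138)×(255-129)/255 = 255 - 14742/255 ≈ 255 - 57.812 = 197.188 → 197
B: 255 - (255-160)×(255-0)/255 = 255 - 24225/255 ≈ 255 - 95.000 = 160.000 → 160
= RGB(254, 197, 160)


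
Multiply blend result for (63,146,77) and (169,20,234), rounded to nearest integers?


Multiply: C = A×B/255, rounded to nearest integer
R: 63×169/255 = 10647/255 ≈ 41.753 → 42
G: 146×20/255 = 2920/255 ≈ 11.451 → 11
B: 77×234/255 = 18018/255 ≈ 70.659 → 71
= RGB(42, 11, 71)


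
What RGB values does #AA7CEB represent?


AA → 170 (R)
7C → 124 (G)
EB → 235 (B)
= RGB(170, 124, 235)


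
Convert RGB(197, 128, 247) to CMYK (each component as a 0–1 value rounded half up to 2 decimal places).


R'=197/255≈0.7725, G'=128/255≈0.5020, B'=247/255≈0.9686
K = 1 - max(R',G',B') = 1 - 247/255 = 8/255 = 0.03137… → 0.03
(1-R'-K)/(1-K) simplifies to (max-R)/max with max = 247:
C = (247-197)/247 = 50/247 = 0.20242… → 0.20
M = (247-128)/247 = 119/247 = 0.48178… → 0.48
Y = (247-247)/247 = 0/247 = 0 → 0.00
= CMYK(0.20, 0.48, 0.00, 0.03)


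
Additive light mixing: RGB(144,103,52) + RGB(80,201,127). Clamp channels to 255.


Additive: each channel = min(255, C₁+C₂)
R: 144+80 = 224 → 224
G: 103+201 = 304 → 255
B: 52+127 = 179 → 179
= RGB(224, 255, 179)


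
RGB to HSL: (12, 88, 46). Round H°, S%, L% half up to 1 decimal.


Normalize: R'=12/255≈0.0471, G'=88/255≈0.3451, B'=46/255≈0.1804
Max=88/255, Min=12/255, Δ=Max-Min=76/255
L = (Max+Min)/2 = (88+12)/510 = 100/510 = 0.19607… → L = 19.6%
L ≤ 0.5 → S = Δ/(Max+Min) = 76/(88+12) = 76/100 = 0.76 → S = 76.0%
(the 1/255 factors cancel in S and H, so raw channel differences can be used)
Max is G' → H = 60 × ((B-R)/Δ + 2) = 60 × ((46-12)/76 + 2)
  34/76 + 2 = 0.4473… + 2 = 2.4473…
  H = 60 × 2.4473… = 146.842…° → H = 146.8°
= HSL(146.8°, 76.0%, 19.6%)


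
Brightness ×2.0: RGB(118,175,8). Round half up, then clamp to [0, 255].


Multiply each channel by 2.0, round half up, clamp to [0, 255]
R: 118×2.0 = 236
G: 175×2.0 = 350 → clamp → 255
B: 8×2.0 = 16
= RGB(236, 255, 16)


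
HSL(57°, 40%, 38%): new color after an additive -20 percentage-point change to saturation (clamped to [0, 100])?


Original S = 40%
Adjustment = -20 percentage points
New S = 40 + (-20) = 20
Clamp to [0, 100] → 20
= HSL(57°, 20%, 38%)


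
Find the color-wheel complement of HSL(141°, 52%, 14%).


Complement = opposite side of color wheel = hue + 180°
H' = (141 + 180) mod 360 = 321°
S and L unchanged.
= HSL(321°, 52%, 14%)


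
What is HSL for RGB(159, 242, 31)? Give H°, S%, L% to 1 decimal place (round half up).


Normalize: R'=159/255≈0.6235, G'=242/255≈0.9490, B'=31/255≈0.1216
Max=242/255, Min=31/255, Δ=Max-Min=211/255
L = (Max+Min)/2 = (242+31)/510 = 273/510 = 0.53529… → L = 53.5%
L > 0.5 → S = Δ/(2-Max-Min) = 211/(510-242-31) = 211/237 = 0.89029… → S = 89.0%
(the 1/255 factors cancel in S and H, so raw channel differences can be used)
Max is G' → H = 60 × ((B-R)/Δ + 2) = 60 × ((31-159)/211 + 2)
  -128/211 + 2 = -0.6066… + 2 = 1.3933…
  H = 60 × 1.3933… = 83.601…° → H = 83.6°
= HSL(83.6°, 89.0%, 53.5%)


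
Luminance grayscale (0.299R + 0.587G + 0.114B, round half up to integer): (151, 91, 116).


Gray = 0.299×R + 0.587×G + 0.114×B
Gray = 0.299×151 + 0.587×91 + 0.114×116
Gray = 45.149 + 53.417 + 13.224
Gray = 111.790 → round half up → 112
Gray = 112


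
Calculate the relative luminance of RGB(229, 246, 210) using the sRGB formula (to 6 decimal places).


Linearize each channel (sRGB transfer function): c = v/255; c_lin = c/12.92 if c ≤ 0.04045, else ((c+0.055)/1.055)^2.4
  R: 229/255 ≈ 0.898039 > 0.04045 → ((0.898039+0.055)/1.055)^2.4 ≈ 0.783538
  G: 246/255 ≈ 0.964706 > 0.04045 → ((0.964706+0.055)/1.055)^2.4 ≈ 0.921582
  B: 210/255 ≈ 0.823529 > 0.04045 → ((0.823529+0.055)/1.055)^2.4 ≈ 0.644480
R_lin = 0.783538, G_lin = 0.921582, B_lin = 0.644480
L = 0.2126×R + 0.7152×G + 0.0722×B
L = 0.2126×0.783538 + 0.7152×0.921582 + 0.0722×0.644480
L ≈ 0.872227


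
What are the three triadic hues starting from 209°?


Triadic: equally spaced at 120° intervals
H1 = 209°
H2 = (209 + 120) mod 360 = 329°
H3 = (209 + 240) mod 360 = 89°
Triadic = 209°, 329°, 89°


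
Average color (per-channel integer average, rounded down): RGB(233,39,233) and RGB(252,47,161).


Midpoint: each channel = ⌊(C₁+C₂)/2⌋
R: ⌊(233+252)/2⌋ = 242
G: ⌊(39+47)/2⌋ = 43
B: ⌊(233+161)/2⌋ = 197
= RGB(242, 43, 197)


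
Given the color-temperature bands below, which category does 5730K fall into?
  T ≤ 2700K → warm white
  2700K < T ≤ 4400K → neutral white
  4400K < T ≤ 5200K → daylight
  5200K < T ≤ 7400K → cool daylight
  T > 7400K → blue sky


Temperature: 5730K
5200K < 5730K ≤ 7400K → cool daylight
Classification: cool daylight


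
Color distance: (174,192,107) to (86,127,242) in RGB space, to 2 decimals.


d = √[(R₁-R₂)² + (G₁-G₂)² + (B₁-B₂)²]
d = √[(174-86)² + (192-127)² + (107-242)²]
d = √[7744 + 4225 + 18225]
d = √30194
d ≈ 173.76


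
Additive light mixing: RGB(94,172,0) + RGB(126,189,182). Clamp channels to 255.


Additive: each channel = min(255, C₁+C₂)
R: 94+126 = 220 → 220
G: 172+189 = 361 → 255
B: 0+182 = 182 → 182
= RGB(220, 255, 182)


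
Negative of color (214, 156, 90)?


Invert: (255-R, 255-G, 255-B)
R: 255-214 = 41
G: 255-156 = 99
B: 255-90 = 165
= RGB(41, 99, 165)


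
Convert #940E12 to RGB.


94 → 148 (R)
0E → 14 (G)
12 → 18 (B)
= RGB(148, 14, 18)


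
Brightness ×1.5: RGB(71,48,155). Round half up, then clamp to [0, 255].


Multiply each channel by 1.5, round half up, clamp to [0, 255]
R: 71×1.5 = 106.5 → round → 107
G: 48×1.5 = 72
B: 155×1.5 = 232.5 → round → 233
= RGB(107, 72, 233)


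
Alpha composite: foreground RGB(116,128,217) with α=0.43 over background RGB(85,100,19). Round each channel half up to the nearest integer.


C = α×F + (1-α)×B, with 1-α = 0.57
R: 0.43×116 + 0.57×85 = 49.88 + 48.45 = 98.33 → 98
G: 0.43×128 + 0.57×100 = 55.04 + 57.00 = 112.04 → 112
B: 0.43×217 + 0.57×19 = 93.31 + 10.83 = 104.14 → 104
= RGB(98, 112, 104)


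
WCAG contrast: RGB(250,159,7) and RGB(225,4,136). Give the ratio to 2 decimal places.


Linearize each sRGB channel c=v/255: c/12.92 if c ≤ 0.04045 else ((c+0.055)/1.055)^2.4
L = 0.2126×R_lin + 0.7152×G_lin + 0.0722×B_lin
Color 1 (250,159,7):
  R=250: 250/255≈0.9804 > 0.04045 → ((0.9804+0.055)/1.055)^2.4 ≈ 0.95597
  G=159: 159/255≈0.6235 > 0.04045 → ((0.6235+0.055)/1.055)^2.4 ≈ 0.34670
  B=7: 7/255≈0.0275 ≤ 0.04045 → 0.0275/12.92 ≈ 0.00212
  L1 = 0.2126×0.95597 + 0.7152×0.34670 + 0.0722×0.00212 ≈ 0.45136
Color 2 (225,4,136):
  R=225: 225/255≈0.8824 > 0.04045 → ((0.8824+0.055)/1.055)^2.4 ≈ 0.75294
  G=4: 4/255≈0.0157 ≤ 0.04045 → 0.0157/12.92 ≈ 0.00121
  B=136: 136/255≈0.5333 > 0.04045 → ((0.5333+0.055)/1.055)^2.4 ≈ 0.24620
  L2 = 0.2126×0.75294 + 0.7152×0.00121 + 0.0722×0.24620 ≈ 0.17872
Lighter = 0.45136, Darker = 0.17872
Ratio = (L_lighter + 0.05) / (L_darker + 0.05)
Ratio = (0.45136 + 0.05) / (0.17872 + 0.05) = 0.50136 / 0.22872 ≈ 2.1920
Ratio ≈ 2.19:1


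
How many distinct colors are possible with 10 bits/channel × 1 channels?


Total bits = 10 bits/channel × 1 channels = 10 bits
Distinct colors = 2^10
= 1,024 colors


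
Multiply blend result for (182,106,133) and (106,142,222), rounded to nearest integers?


Multiply: C = A×B/255, rounded to nearest integer
R: 182×106/255 = 19292/255 ≈ 75.655 → 76
G: 106×142/255 = 15052/255 ≈ 59.027 → 59
B: 133×222/255 = 29526/255 ≈ 115.788 → 116
= RGB(76, 59, 116)


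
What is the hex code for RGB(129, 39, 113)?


R = 129 → 81 (hex)
G = 39 → 27 (hex)
B = 113 → 71 (hex)
Hex = #812771


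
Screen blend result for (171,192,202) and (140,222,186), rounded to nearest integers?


Screen: C = 255 - (255-A)×(255-B)/255, rounded to nearest integer
R: 255 - (255-171)×(255-140)/255 = 255 - 9660/255 ≈ 255 - 37.882 = 217.118 → 217
G: 255 - (255-192)×(255-222)/255 = 255 - 2079/255 ≈ 255 - 8.153 = 246.847 → 247
B: 255 - (255-202)×(255-186)/255 = 255 - 3657/255 ≈ 255 - 14.341 = 240.659 → 241
= RGB(217, 247, 241)


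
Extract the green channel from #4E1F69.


Color: #4E1F69
R = 4E = 78
G = 1F = 31
B = 69 = 105
Green = 31


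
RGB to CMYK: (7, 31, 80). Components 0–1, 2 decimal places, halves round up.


R'=7/255≈0.0275, G'=31/255≈0.1216, B'=80/255≈0.3137
K = 1 - max(R',G',B') = 1 - 80/255 = 175/255 = 0.68627… → 0.69
(1-R'-K)/(1-K) simplifies to (max-R)/max with max = 80:
C = (80-7)/80 = 73/80 = 0.9125 → 0.91
M = (80-31)/80 = 49/80 = 0.6125 → 0.61
Y = (80-80)/80 = 0/80 = 0 → 0.00
= CMYK(0.91, 0.61, 0.00, 0.69)


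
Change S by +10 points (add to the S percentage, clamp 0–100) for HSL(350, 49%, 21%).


Original S = 49%
Adjustment = +10 percentage points
New S = 49 + (10) = 59
Clamp to [0, 100] → 59
= HSL(350°, 59%, 21%)


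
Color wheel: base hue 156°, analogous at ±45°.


Base hue: 156°
Left analog: (156 - 45) mod 360 = 111°
Right analog: (156 + 45) mod 360 = 201°
Analogous hues = 111° and 201°


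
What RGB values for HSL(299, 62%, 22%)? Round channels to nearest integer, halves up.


H=299°, S=0.62, L=0.22
C = (1-|2L-1|)×S = (1-|-0.56|)×0.62 = 0.2728
H' = H/60 = 299/60 ≈ 4.9833; X = C×(1-|H' mod 2 - 1|) ≈ 0.2683
m = L - C/2 = 0.22 - 0.1364 = 0.0836
Sector ⌊H'⌋ = 4 → (R',G',B') = (≈0.2683, 0.0, 0.2728)
RGB = ((R'+m)×255, (G'+m)×255, (B'+m)×255) = (89.7226, 21.318, 90.882)
Round half up → RGB(90, 21, 91)


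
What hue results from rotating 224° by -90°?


New hue = (H + rotation) mod 360
New hue = (224 -90) mod 360
= 134 mod 360
= 134°


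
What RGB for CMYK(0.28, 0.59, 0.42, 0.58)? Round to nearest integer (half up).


R = 255 × (1-C) × (1-K) = 255 × 0.72 × 0.42 = 77.112 → 77
G = 255 × (1-M) × (1-K) = 255 × 0.41 × 0.42 = 43.911 → 44
B = 255 × (1-Y) × (1-K) = 255 × 0.58 × 0.42 = 62.118 → 62
= RGB(77, 44, 62)


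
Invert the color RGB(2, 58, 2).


Invert: (255-R, 255-G, 255-B)
R: 255-2 = 253
G: 255-58 = 197
B: 255-2 = 253
= RGB(253, 197, 253)


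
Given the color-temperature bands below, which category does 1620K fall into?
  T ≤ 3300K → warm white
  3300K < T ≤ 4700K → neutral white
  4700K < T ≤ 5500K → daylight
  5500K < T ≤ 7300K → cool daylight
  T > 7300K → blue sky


Temperature: 1620K
1620K ≤ 3300K → warm white
Classification: warm white


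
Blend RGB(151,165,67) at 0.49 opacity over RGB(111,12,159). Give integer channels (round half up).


C = α×F + (1-α)×B, with 1-α = 0.51
R: 0.49×151 + 0.51×111 = 73.99 + 56.61 = 130.60 → 131
G: 0.49×165 + 0.51×12 = 80.85 + 6.12 = 86.97 → 87
B: 0.49×67 + 0.51×159 = 32.83 + 81.09 = 113.92 → 114
= RGB(131, 87, 114)


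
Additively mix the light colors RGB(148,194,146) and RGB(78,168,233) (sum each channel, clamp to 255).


Additive: each channel = min(255, C₁+C₂)
R: 148+78 = 226 → 226
G: 194+168 = 362 → 255
B: 146+233 = 379 → 255
= RGB(226, 255, 255)


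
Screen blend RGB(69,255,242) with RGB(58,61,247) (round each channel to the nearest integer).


Screen: C = 255 - (255-A)×(255-B)/255, rounded to nearest integer
R: 255 - (255-69)×(255-58)/255 = 255 - 36642/255 ≈ 255 - 143.694 = 111.306 → 111
G: 255 - (255-255)×(255-61)/255 = 255 - 0/255 ≈ 255 - 0.000 = 255.000 → 255
B: 255 - (255-242)×(255-247)/255 = 255 - 104/255 ≈ 255 - 0.408 = 254.592 → 255
= RGB(111, 255, 255)


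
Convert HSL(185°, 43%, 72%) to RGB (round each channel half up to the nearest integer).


H=185°, S=0.43, L=0.72
C = (1-|2L-1|)×S = (1-|0.44|)×0.43 = 0.2408
H' = H/60 = 185/60 ≈ 3.0833; X = C×(1-|H' mod 2 - 1|) ≈ 0.2207
m = L - C/2 = 0.72 - 0.1204 = 0.5996
Sector ⌊H'⌋ = 3 → (R',G',B') = (0.0, ≈0.2207, 0.2408)
RGB = ((R'+m)×255, (G'+m)×255, (B'+m)×255) = (152.898, 209.185, 214.302)
Round half up → RGB(153, 209, 214)


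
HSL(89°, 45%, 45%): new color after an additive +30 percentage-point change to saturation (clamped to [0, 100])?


Original S = 45%
Adjustment = +30 percentage points
New S = 45 + (30) = 75
Clamp to [0, 100] → 75
= HSL(89°, 75%, 45%)


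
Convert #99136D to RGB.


99 → 153 (R)
13 → 19 (G)
6D → 109 (B)
= RGB(153, 19, 109)
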